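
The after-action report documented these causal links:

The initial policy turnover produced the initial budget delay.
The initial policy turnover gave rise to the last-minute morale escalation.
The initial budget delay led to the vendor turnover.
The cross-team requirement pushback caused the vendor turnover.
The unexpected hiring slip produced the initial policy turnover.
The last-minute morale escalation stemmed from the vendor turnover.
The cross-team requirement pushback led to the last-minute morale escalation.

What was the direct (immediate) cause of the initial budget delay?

Upstream contributors include the unexpected hiring slip, but only the initial policy turnover feeds directly into the initial budget delay.

the initial policy turnover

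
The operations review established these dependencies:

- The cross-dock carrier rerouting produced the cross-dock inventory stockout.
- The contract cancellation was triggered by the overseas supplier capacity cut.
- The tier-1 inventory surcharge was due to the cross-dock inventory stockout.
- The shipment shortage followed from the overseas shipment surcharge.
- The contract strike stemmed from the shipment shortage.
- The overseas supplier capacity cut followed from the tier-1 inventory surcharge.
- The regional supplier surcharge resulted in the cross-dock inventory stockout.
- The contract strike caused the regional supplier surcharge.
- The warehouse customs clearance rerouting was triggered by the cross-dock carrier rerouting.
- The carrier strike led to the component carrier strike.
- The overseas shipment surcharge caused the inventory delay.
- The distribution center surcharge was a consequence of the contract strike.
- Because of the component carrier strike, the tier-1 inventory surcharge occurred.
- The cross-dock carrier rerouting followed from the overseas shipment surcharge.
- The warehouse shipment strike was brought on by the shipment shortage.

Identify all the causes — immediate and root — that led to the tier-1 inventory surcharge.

the carrier strike, the component carrier strike, the contract strike, the cross-dock carrier rerouting, the cross-dock inventory stockout, the overseas shipment surcharge, the regional supplier surcharge, the shipment shortage

Immediate causes of the tier-1 inventory surcharge: the component carrier strike, the cross-dock inventory stockout.
Further upstream: the overseas shipment surcharge, the shipment shortage, the contract strike, the carrier strike, the regional supplier surcharge, the cross-dock carrier rerouting.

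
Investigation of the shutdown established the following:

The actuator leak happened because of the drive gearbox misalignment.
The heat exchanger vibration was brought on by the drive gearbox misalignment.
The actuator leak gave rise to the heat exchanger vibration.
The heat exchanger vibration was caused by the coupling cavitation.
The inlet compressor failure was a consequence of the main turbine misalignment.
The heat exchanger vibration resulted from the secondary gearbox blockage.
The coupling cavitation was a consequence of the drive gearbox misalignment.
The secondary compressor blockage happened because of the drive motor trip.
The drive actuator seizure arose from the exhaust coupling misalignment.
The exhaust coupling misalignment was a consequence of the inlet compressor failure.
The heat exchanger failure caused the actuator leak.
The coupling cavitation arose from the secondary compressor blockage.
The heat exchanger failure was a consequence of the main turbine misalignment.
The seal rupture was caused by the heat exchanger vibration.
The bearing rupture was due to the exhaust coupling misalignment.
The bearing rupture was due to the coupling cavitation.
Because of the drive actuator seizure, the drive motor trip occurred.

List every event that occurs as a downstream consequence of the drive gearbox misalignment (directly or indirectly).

Direct effects: the actuator leak, the coupling cavitation, the heat exchanger vibration.
2 steps out: the bearing rupture, the seal rupture.
Not reachable from it: the main turbine misalignment, the heat exchanger failure, the inlet compressor failure, the secondary gearbox blockage, the exhaust coupling misalignment, the drive actuator seizure, the drive motor trip, the secondary compressor blockage.

the actuator leak, the bearing rupture, the coupling cavitation, the heat exchanger vibration, the seal rupture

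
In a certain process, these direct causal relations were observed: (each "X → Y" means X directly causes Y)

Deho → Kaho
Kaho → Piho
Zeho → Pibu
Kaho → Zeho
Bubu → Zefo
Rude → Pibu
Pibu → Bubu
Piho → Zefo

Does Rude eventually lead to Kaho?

Rude leads to Pibu, Bubu, Zefo; Kaho is not among them.

No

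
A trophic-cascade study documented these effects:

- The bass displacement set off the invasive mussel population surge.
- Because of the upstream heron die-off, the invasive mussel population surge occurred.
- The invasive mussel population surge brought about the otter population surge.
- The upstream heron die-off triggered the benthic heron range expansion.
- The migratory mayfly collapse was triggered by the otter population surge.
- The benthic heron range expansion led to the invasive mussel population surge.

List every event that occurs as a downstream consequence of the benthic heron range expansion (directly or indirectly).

Direct effects: the invasive mussel population surge.
2 steps out: the otter population surge.
3 steps out: the migratory mayfly collapse.
Not reachable from it: the upstream heron die-off, the bass displacement.

the invasive mussel population surge, the migratory mayfly collapse, the otter population surge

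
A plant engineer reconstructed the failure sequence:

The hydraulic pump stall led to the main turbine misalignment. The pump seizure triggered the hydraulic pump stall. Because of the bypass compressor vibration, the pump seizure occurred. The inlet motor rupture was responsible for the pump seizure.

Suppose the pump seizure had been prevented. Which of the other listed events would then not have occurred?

Downstream of the pump seizure: the hydraulic pump stall, the main turbine misalignment.

the hydraulic pump stall, the main turbine misalignment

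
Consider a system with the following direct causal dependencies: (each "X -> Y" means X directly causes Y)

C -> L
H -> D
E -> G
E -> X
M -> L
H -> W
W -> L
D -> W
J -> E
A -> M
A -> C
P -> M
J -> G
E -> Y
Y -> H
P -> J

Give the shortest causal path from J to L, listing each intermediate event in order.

J → E
E → Y
Y → H
H → W
W → L
Length: 5 steps.

J → E → Y → H → W → L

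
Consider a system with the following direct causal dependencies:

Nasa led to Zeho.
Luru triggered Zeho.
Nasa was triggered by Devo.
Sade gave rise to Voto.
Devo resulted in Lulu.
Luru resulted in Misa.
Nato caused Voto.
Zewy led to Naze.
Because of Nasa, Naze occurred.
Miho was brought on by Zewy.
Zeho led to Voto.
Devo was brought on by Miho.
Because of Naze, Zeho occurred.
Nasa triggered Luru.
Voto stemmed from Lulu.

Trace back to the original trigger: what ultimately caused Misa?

Tracing upstream from Misa: Misa ← Luru ← Nasa ← Devo ← Miho ← Zewy.
Zewy has no stated cause, so it is the root.

Zewy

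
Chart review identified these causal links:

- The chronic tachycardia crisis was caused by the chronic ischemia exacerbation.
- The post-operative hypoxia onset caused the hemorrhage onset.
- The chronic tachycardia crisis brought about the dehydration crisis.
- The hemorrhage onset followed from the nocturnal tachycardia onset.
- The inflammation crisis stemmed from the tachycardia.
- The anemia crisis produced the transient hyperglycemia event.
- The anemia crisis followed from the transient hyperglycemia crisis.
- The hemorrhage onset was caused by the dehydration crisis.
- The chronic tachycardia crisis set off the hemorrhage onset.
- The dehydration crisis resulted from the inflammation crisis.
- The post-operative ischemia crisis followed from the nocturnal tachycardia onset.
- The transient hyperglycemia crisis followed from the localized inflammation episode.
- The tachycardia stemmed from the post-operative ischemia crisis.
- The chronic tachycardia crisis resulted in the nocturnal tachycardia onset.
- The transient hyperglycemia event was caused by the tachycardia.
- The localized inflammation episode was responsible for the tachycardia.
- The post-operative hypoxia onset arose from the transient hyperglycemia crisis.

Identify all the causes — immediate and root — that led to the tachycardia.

the chronic ischemia exacerbation, the chronic tachycardia crisis, the localized inflammation episode, the nocturnal tachycardia onset, the post-operative ischemia crisis

Immediate causes of the tachycardia: the localized inflammation episode, the post-operative ischemia crisis.
Further upstream: the chronic ischemia exacerbation, the chronic tachycardia crisis, the nocturnal tachycardia onset.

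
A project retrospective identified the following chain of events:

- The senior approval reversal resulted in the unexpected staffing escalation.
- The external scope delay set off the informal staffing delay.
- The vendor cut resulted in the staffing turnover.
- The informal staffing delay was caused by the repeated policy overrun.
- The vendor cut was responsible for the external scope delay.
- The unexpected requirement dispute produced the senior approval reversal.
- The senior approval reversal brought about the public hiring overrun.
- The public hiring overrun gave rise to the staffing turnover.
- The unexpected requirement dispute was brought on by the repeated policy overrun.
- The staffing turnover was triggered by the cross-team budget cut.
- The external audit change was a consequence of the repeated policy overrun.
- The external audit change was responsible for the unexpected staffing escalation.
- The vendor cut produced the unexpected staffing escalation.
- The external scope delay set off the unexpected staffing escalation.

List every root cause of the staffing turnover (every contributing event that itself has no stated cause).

the cross-team budget cut, the repeated policy overrun, the vendor cut

Tracing upstream from the staffing turnover: the staffing turnover ← the public hiring overrun ← the senior approval reversal ← the unexpected requirement dispute ← the repeated policy overrun.
A separate upstream branch: the staffing turnover ← the vendor cut.
A separate upstream branch: the staffing turnover ← the cross-team budget cut.
Each of those chain origins has no stated cause.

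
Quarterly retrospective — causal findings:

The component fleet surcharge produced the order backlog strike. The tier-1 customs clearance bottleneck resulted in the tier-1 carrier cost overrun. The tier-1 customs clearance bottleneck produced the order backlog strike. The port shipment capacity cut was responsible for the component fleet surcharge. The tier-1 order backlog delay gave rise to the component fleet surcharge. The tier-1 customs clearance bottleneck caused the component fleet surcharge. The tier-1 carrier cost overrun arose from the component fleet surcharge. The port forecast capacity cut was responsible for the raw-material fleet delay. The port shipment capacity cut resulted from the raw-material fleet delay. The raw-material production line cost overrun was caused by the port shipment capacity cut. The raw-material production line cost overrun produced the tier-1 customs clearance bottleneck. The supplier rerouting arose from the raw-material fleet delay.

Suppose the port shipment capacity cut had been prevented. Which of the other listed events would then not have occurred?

the raw-material production line cost overrun, the tier-1 customs clearance bottleneck

Downstream of the port shipment capacity cut: the raw-material production line cost overrun, the tier-1 customs clearance bottleneck, the component fleet surcharge, the order backlog strike, the tier-1 carrier cost overrun.
Of those, still caused via another path: the component fleet surcharge, the order backlog strike, the tier-1 carrier cost overrun.
The remainder have no surviving cause.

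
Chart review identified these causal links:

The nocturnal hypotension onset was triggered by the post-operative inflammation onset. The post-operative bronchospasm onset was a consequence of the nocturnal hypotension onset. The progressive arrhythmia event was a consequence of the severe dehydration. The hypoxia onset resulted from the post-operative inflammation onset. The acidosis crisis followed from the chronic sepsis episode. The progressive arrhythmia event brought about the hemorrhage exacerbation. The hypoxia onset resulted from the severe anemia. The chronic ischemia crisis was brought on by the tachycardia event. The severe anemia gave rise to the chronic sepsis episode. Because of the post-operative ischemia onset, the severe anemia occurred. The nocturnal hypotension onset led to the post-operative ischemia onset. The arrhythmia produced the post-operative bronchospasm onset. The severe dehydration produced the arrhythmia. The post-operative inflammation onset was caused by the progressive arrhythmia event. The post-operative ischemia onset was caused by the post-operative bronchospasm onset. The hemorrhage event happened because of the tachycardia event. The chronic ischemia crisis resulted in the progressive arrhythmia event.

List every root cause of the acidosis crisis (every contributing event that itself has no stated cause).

the severe dehydration, the tachycardia event

Tracing upstream from the acidosis crisis: the acidosis crisis ← the chronic sepsis episode ← the severe anemia ← the post-operative ischemia onset ← the post-operative bronchospasm onset ← the arrhythmia ← the severe dehydration.
A separate upstream branch: the acidosis crisis ← the chronic sepsis episode ← the severe anemia ← the post-operative ischemia onset ← the nocturnal hypotension onset ← the post-operative inflammation onset ← the progressive arrhythmia event ← the chronic ischemia crisis ← the tachycardia event.
Each of those chain origins has no stated cause.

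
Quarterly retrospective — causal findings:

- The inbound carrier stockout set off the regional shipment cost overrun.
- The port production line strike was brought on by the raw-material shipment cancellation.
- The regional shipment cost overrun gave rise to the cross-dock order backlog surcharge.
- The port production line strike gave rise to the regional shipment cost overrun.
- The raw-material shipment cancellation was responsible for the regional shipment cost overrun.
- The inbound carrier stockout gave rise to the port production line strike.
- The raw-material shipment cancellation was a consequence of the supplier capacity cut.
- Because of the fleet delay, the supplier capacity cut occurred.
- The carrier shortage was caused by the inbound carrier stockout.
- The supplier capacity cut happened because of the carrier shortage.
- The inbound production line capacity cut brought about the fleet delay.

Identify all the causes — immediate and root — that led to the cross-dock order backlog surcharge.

Immediate cause of the cross-dock order backlog surcharge: the regional shipment cost overrun.
Further upstream: the inbound carrier stockout, the carrier shortage, the inbound production line capacity cut, the fleet delay, the supplier capacity cut, the raw-material shipment cancellation, the port production line strike.

the carrier shortage, the fleet delay, the inbound carrier stockout, the inbound production line capacity cut, the port production line strike, the raw-material shipment cancellation, the regional shipment cost overrun, the supplier capacity cut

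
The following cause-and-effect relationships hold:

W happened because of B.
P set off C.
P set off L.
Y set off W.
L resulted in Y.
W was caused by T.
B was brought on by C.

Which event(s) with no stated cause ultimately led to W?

Tracing upstream from W: W ← B ← C ← P.
A separate upstream branch: W ← T.
Each of those chain origins has no stated cause.

P, T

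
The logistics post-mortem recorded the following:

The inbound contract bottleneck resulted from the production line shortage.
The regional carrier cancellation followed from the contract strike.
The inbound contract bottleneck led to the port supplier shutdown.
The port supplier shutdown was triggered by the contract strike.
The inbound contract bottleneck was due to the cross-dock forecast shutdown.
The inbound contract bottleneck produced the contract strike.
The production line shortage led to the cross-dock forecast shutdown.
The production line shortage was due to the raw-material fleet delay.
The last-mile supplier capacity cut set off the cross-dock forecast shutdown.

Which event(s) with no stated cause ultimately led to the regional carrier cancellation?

Tracing upstream from the regional carrier cancellation: the regional carrier cancellation ← the contract strike ← the inbound contract bottleneck ← the production line shortage ← the raw-material fleet delay.
A separate upstream branch: the regional carrier cancellation ← the contract strike ← the inbound contract bottleneck ← the cross-dock forecast shutdown ← the last-mile supplier capacity cut.
Each of those chain origins has no stated cause.

the last-mile supplier capacity cut, the raw-material fleet delay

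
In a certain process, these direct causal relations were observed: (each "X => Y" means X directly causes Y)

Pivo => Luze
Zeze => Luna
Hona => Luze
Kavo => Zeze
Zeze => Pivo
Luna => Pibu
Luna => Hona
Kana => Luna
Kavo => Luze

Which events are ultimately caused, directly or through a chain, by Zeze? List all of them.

Hona, Luna, Luze, Pibu, Pivo

Direct effects: Pivo, Luna.
2 steps out: Pibu, Hona, Luze.
Not reachable from it: Kavo, Kana.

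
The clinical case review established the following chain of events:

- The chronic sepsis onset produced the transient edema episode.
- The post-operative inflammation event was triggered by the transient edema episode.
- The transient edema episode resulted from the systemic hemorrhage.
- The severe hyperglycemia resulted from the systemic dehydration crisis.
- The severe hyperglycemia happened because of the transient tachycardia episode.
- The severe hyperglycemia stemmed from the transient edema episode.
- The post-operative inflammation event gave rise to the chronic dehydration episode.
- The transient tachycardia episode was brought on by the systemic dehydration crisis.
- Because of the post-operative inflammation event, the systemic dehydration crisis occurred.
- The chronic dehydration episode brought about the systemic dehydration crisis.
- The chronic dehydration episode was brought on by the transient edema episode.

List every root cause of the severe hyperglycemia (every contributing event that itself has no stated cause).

the chronic sepsis onset, the systemic hemorrhage

Tracing upstream from the severe hyperglycemia: the severe hyperglycemia ← the transient edema episode ← the chronic sepsis onset.
A separate upstream branch: the severe hyperglycemia ← the transient edema episode ← the systemic hemorrhage.
Each of those chain origins has no stated cause.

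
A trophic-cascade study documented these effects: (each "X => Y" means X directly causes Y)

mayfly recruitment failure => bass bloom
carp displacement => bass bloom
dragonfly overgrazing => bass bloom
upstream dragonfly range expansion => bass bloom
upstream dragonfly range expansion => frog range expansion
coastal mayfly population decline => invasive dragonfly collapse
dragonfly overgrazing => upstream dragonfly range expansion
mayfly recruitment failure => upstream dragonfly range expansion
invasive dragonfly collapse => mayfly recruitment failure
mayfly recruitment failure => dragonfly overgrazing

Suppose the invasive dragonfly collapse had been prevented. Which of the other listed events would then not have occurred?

Downstream of the invasive dragonfly collapse: the mayfly recruitment failure, the dragonfly overgrazing, the upstream dragonfly range expansion, the frog range expansion, the bass bloom.
Of those, still caused via another path: the bass bloom.
The remainder have no surviving cause.

the dragonfly overgrazing, the frog range expansion, the mayfly recruitment failure, the upstream dragonfly range expansion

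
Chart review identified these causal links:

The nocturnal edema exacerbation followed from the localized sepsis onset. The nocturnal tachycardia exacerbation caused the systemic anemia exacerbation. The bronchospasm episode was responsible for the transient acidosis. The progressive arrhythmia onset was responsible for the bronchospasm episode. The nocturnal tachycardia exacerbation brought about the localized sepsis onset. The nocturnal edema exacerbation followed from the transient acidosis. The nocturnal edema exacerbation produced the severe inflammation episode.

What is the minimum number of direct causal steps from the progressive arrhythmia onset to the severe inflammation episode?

4

Shortest chain: the progressive arrhythmia onset → the bronchospasm episode → the transient acidosis → the nocturnal edema exacerbation → the severe inflammation episode.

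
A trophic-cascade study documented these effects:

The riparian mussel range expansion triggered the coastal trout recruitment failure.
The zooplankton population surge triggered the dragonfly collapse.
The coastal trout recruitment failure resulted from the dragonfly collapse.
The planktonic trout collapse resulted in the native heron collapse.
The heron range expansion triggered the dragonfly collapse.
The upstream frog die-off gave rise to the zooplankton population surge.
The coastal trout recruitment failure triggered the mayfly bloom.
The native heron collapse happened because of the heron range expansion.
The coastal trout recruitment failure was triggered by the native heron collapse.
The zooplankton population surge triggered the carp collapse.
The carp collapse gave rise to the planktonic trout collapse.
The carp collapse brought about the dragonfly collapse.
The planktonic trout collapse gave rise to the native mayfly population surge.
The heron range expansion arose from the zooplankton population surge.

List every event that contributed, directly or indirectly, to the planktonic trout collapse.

Immediate cause of the planktonic trout collapse: the carp collapse.
Further upstream: the upstream frog die-off, the zooplankton population surge.

the carp collapse, the upstream frog die-off, the zooplankton population surge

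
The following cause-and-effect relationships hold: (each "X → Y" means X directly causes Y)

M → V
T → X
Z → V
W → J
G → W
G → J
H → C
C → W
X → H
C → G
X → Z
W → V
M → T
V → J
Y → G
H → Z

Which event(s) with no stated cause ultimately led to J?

M, Y

Tracing upstream from J: J ← V ← M.
A separate upstream branch: J ← G ← Y.
Each of those chain origins has no stated cause.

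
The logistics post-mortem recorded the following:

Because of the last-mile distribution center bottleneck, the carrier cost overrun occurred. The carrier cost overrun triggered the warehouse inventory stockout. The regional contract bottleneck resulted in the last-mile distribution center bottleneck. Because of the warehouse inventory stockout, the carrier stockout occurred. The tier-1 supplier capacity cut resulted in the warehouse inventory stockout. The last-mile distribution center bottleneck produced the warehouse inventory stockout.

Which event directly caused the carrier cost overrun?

the last-mile distribution center bottleneck

Upstream contributors include the regional contract bottleneck, but only the last-mile distribution center bottleneck feeds directly into the carrier cost overrun.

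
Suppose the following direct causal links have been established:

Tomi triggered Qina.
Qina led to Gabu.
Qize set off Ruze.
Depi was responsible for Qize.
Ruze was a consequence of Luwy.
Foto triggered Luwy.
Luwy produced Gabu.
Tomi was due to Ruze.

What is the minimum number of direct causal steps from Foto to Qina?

4

Shortest chain: Foto → Luwy → Ruze → Tomi → Qina.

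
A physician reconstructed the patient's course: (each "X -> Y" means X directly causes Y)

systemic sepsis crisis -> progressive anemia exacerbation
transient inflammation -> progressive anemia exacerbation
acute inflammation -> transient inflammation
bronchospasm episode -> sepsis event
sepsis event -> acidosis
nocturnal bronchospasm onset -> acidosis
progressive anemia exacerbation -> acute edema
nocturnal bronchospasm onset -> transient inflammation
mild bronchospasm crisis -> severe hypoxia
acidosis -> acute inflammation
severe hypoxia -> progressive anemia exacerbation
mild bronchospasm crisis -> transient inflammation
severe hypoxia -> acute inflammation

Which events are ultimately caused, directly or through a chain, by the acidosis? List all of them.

the acute edema, the acute inflammation, the progressive anemia exacerbation, the transient inflammation

Direct effects: the acute inflammation.
2 steps out: the transient inflammation.
3 steps out: the progressive anemia exacerbation.
4 steps out: the acute edema.
Not reachable from it: the bronchospasm episode, the mild bronchospasm crisis, the sepsis event, the severe hypoxia, the nocturnal bronchospasm onset, the systemic sepsis crisis.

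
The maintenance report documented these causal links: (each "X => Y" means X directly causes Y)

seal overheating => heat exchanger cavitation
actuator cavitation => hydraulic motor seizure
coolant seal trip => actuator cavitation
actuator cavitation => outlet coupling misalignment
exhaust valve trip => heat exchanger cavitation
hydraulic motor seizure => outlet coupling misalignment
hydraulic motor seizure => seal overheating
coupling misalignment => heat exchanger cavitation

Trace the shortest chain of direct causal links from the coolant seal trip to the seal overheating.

the coolant seal trip → the actuator cavitation → the hydraulic motor seizure → the seal overheating

the coolant seal trip → the actuator cavitation
the actuator cavitation → the hydraulic motor seizure
the hydraulic motor seizure → the seal overheating
Length: 3 steps.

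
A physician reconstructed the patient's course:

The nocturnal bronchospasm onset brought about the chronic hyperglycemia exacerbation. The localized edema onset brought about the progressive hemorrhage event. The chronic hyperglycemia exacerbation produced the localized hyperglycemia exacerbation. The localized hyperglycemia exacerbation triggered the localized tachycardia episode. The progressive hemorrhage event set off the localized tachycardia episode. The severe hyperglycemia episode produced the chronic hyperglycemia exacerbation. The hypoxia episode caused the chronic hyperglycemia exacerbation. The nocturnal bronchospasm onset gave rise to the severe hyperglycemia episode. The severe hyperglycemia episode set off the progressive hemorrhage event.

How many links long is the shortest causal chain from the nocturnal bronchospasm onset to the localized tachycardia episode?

Shortest chain: the nocturnal bronchospasm onset → the severe hyperglycemia episode → the progressive hemorrhage event → the localized tachycardia episode.

3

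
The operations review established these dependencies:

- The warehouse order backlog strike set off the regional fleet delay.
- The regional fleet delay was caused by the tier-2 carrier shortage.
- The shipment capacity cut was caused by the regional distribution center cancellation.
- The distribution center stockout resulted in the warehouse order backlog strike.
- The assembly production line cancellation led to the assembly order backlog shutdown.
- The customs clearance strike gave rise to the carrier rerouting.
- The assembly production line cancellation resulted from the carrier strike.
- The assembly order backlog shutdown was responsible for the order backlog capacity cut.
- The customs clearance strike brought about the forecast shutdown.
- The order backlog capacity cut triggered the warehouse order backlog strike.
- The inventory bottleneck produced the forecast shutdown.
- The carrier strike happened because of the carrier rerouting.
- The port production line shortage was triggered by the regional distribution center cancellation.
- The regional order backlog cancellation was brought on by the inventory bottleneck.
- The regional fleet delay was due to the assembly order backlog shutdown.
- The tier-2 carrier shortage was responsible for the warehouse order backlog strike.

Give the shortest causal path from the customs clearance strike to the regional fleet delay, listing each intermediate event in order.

the customs clearance strike → the carrier rerouting
the carrier rerouting → the carrier strike
the carrier strike → the assembly production line cancellation
the assembly production line cancellation → the assembly order backlog shutdown
the assembly order backlog shutdown → the regional fleet delay
Length: 5 steps.

the customs clearance strike → the carrier rerouting → the carrier strike → the assembly production line cancellation → the assembly order backlog shutdown → the regional fleet delay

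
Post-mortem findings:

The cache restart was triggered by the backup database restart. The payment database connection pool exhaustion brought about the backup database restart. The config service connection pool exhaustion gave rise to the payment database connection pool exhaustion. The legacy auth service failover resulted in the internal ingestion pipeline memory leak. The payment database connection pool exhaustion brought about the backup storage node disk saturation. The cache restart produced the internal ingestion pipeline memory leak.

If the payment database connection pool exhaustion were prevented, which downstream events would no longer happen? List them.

Downstream of the payment database connection pool exhaustion: the backup storage node disk saturation, the backup database restart, the cache restart, the internal ingestion pipeline memory leak.
Of those, still caused via another path: the internal ingestion pipeline memory leak.
The remainder have no surviving cause.

the backup database restart, the backup storage node disk saturation, the cache restart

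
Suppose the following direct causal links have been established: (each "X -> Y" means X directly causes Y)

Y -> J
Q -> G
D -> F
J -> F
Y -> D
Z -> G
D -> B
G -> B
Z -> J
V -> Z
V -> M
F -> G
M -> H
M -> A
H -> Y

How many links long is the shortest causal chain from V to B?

3

Shortest chain: V → Z → G → B.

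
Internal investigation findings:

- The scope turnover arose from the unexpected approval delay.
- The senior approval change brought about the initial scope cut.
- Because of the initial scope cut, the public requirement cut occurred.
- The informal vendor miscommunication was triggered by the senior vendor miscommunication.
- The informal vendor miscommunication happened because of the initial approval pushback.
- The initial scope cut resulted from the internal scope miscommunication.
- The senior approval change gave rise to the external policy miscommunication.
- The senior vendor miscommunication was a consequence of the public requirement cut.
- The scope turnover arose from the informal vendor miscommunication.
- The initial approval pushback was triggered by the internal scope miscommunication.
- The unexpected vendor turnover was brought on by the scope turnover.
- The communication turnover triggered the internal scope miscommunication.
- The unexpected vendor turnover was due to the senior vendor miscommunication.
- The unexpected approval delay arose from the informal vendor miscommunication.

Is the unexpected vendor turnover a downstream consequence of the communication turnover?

There is a causal chain: the communication turnover → the internal scope miscommunication → the initial scope cut → the public requirement cut → the senior vendor miscommunication → the unexpected vendor turnover.

Yes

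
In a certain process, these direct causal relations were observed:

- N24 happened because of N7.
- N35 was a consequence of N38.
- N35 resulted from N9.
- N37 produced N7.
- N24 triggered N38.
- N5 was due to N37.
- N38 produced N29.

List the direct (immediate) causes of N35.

N38, N9

Upstream contributors include N37, N7, N24, but only N38, N9 feed directly into N35.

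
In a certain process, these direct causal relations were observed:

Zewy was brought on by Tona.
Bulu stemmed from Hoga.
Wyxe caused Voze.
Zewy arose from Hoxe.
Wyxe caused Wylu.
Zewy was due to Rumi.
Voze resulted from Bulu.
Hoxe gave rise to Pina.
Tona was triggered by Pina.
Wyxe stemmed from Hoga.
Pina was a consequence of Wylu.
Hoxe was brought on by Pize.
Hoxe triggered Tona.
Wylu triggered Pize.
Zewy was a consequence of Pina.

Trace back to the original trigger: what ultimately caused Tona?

Tracing upstream from Tona: Tona ← Pina ← Wylu ← Wyxe ← Hoga.
Hoga has no stated cause, so it is the root.

Hoga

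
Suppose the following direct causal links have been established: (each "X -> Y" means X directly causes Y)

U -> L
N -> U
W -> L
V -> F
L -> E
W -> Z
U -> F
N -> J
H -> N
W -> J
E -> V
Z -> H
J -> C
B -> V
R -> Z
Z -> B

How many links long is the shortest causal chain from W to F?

4

Shortest chain: W → Z → B → V → F.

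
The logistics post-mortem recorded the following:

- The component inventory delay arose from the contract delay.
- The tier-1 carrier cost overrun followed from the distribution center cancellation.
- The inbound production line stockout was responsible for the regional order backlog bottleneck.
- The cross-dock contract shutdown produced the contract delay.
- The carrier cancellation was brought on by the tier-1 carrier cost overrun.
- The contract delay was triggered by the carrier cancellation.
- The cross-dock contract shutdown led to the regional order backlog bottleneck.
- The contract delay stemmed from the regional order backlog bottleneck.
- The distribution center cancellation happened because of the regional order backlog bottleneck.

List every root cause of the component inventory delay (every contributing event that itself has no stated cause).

the cross-dock contract shutdown, the inbound production line stockout

Tracing upstream from the component inventory delay: the component inventory delay ← the contract delay ← the cross-dock contract shutdown.
A separate upstream branch: the component inventory delay ← the contract delay ← the regional order backlog bottleneck ← the inbound production line stockout.
Each of those chain origins has no stated cause.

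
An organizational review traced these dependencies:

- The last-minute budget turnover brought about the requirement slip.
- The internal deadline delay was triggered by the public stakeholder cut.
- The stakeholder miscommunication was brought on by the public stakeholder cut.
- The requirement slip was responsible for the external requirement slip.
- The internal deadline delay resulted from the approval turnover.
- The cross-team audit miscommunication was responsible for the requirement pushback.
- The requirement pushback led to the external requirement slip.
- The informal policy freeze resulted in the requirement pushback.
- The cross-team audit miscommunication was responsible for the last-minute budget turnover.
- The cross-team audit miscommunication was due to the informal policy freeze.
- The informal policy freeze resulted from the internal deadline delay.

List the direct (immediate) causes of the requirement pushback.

Upstream contributors include the public stakeholder cut, the internal deadline delay, the approval turnover, but only the cross-team audit miscommunication, the informal policy freeze feed directly into the requirement pushback.

the cross-team audit miscommunication, the informal policy freeze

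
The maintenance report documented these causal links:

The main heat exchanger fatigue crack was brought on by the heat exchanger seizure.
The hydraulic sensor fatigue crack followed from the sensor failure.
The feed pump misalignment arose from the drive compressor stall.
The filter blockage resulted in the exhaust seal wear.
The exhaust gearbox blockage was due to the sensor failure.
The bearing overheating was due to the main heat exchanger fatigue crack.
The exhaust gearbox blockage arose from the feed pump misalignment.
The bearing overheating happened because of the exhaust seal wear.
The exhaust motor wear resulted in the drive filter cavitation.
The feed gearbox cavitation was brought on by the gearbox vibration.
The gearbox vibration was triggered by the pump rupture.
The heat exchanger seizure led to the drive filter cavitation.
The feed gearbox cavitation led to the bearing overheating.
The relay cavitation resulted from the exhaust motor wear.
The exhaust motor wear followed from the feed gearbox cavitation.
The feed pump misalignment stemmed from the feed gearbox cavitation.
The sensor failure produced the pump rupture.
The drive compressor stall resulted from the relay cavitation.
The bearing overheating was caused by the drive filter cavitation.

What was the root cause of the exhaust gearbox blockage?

the sensor failure

Tracing upstream from the exhaust gearbox blockage: the exhaust gearbox blockage ← the sensor failure.
The sensor failure has no stated cause, so it is the root.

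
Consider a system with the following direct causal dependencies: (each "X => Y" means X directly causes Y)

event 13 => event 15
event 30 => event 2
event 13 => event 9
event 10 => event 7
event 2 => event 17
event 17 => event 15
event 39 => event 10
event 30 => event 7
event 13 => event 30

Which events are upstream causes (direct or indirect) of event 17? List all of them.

Immediate cause of event 17: event 2.
Further upstream: event 13, event 30.

event 13, event 2, event 30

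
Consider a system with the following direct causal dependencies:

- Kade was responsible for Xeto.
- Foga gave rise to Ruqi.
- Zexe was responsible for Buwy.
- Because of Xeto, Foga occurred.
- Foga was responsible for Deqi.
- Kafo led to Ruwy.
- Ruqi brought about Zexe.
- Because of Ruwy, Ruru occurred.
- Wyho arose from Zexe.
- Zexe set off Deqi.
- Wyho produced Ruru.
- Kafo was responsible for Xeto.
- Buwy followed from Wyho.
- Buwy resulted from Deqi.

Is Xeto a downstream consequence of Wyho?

No

Wyho leads to Ruru, Buwy; Xeto is not among them.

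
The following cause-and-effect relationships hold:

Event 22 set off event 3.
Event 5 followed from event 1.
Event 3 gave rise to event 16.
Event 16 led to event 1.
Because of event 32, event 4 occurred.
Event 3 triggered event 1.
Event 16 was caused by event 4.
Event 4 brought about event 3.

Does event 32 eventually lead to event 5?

There is a causal chain: event 32 → event 4 → event 3 → event 1 → event 5.

Yes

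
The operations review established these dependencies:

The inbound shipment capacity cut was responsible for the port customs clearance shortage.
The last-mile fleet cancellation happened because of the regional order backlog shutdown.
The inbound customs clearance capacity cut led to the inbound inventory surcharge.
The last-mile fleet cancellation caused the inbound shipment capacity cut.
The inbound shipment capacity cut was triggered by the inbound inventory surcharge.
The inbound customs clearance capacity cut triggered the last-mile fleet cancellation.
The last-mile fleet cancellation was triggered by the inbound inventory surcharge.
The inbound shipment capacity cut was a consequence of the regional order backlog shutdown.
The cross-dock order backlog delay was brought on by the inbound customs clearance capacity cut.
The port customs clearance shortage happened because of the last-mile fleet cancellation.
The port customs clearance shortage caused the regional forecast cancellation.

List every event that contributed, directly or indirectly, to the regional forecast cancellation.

Immediate cause of the regional forecast cancellation: the port customs clearance shortage.
Further upstream: the inbound customs clearance capacity cut, the regional order backlog shutdown, the inbound inventory surcharge, the last-mile fleet cancellation, the inbound shipment capacity cut.

the inbound customs clearance capacity cut, the inbound inventory surcharge, the inbound shipment capacity cut, the last-mile fleet cancellation, the port customs clearance shortage, the regional order backlog shutdown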